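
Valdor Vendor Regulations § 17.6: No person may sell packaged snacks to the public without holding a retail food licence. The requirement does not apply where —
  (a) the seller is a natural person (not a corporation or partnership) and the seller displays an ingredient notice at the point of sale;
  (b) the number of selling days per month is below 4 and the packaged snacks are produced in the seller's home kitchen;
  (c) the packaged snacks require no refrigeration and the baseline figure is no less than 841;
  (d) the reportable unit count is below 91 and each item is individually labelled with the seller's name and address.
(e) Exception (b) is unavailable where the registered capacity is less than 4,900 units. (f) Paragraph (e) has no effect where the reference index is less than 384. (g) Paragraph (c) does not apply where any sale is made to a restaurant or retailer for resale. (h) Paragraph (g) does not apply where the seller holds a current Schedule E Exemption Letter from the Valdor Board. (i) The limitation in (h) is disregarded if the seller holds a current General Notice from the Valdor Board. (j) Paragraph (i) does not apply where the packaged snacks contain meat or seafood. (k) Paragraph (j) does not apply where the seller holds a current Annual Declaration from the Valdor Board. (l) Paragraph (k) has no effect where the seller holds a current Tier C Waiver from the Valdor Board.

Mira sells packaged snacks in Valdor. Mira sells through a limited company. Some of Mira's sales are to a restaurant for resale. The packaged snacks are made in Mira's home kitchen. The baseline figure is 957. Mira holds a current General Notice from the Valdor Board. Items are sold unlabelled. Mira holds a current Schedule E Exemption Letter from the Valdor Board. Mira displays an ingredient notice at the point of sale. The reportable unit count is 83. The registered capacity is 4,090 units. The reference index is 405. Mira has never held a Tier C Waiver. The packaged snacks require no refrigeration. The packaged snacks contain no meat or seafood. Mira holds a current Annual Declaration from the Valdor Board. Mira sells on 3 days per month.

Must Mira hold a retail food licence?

Yes — Mira must hold a retail food licence.

Exception (a) fails — the seller operates through a limited company.
Exception (b): the number of selling days per month is 3, below the 4 limit; the packaged snacks are home-kitchen produced — every condition holds. Turning to paragraphs (e)–(f): (e) operates against (b): the registered capacity is 4,090 units, less than the 4,900 units limit. (f) is inapplicable (the reference index is 405, not less than 384), so (e) stands. So (b) is unavailable.
Exception (c)'s conditions are all satisfied: the packaged snacks are shelf-stable; the baseline figure is 957, meeting the 841 threshold. However, paragraphs (g)–(l) must be considered: (g) applies — some sales are to a restaurant for resale. (h) would limit (g) — a current Schedule E Exemption Letter is held — but (i) sets (h) aside: (i) is engaged — a current General Notice is held. (j) is inapplicable (the packaged snacks contain no meat or seafood), so (i) stands. (c) is therefore removed.
Exception (d) does not apply: items are sold unlabelled.
No exception applies. The general rule governs.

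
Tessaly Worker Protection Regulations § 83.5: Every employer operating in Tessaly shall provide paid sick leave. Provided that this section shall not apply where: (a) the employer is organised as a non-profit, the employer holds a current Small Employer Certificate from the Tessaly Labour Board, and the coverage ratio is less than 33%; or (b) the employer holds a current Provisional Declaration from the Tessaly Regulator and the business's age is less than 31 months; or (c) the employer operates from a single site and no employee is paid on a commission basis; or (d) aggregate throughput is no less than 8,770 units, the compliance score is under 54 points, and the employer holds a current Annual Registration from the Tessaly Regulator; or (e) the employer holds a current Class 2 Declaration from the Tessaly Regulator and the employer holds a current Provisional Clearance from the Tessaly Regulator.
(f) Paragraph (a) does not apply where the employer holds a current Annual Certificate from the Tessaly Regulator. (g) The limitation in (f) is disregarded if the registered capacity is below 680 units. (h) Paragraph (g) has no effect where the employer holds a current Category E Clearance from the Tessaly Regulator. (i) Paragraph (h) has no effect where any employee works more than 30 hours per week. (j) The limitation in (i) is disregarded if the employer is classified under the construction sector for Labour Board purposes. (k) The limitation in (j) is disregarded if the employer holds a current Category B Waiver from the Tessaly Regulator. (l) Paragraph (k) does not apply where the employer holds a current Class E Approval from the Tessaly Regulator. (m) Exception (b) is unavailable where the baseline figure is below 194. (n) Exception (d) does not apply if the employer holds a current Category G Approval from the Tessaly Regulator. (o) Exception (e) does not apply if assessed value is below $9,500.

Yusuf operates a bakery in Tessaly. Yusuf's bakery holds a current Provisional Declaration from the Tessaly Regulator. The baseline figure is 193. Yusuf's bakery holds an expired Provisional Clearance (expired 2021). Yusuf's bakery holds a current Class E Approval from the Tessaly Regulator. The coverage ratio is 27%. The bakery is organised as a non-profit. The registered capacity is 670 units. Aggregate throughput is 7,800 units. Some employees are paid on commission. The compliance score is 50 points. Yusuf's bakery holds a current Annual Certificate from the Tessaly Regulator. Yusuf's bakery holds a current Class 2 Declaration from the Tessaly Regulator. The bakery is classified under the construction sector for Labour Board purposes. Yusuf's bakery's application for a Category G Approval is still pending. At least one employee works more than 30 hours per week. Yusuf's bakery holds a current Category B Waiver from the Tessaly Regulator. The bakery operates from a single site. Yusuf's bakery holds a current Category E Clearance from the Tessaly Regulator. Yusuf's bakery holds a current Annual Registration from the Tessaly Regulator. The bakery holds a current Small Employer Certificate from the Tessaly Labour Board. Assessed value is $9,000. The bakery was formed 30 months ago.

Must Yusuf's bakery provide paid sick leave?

Yes — Yusuf's bakery must provide paid sick leave.

Exception (a)'s conditions are all satisfied: the employer is a non-profit; a current Small Employer Certificate is held; the coverage ratio is 27%, less than the 33% limit. But applying paragraphs (f)–(l): (f) operates against (a): a current Annual Certificate is held. (g) would limit (f) — the registered capacity is 670 units, below the 680 units limit — but (h) sets (g) aside: (h) applies — a current Category E Clearance is held. (i) is engaged (at least one employee exceeds 30 hours/week), but is overridden by (j): (j) is engaged — the bakery is classified under the construction sector. (k) would limit (j) — a current Category B Waiver is held — but (l) sets (k) aside: (l) operates against (k): a current Class E Approval is held. So (a) is unavailable.
All of (b)'s requirements are met (a current Provisional Declaration is held; the business's age is 30 months, less than the 31 months limit). But applying paragraph (m): (m) operates against (b): the baseline figure is 193, below the 194 limit. (b) is therefore removed.
Exception (c) does not apply: some employees are paid on commission.
Exception (d) fails — aggregate throughput is 7,800 units, short of 8,770 units.
Exception (e) fails — the Provisional Clearance is not current.
No exception displaces § 83.5.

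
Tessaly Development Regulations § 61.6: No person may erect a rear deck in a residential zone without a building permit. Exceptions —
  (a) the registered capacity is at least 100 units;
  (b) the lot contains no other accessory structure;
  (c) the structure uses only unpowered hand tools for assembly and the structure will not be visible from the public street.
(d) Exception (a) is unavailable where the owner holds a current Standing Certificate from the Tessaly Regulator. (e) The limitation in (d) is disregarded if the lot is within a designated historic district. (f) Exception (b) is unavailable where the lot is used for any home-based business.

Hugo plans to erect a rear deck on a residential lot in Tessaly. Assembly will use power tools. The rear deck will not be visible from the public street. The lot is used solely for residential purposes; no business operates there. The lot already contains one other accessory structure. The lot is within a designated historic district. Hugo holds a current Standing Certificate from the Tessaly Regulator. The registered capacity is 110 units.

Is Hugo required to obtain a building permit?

Exception (a)'s conditions are all satisfied: the registered capacity is 110 units, meeting the 100 units threshold. Under paragraphs (d)–(e): (d) would limit (a) — a current Standing Certificate is held — but (e) sets (d) aside: (e) operates against (d): the lot is in a historic district. (a) remains available.
Exception (b) fails — the lot already has another accessory structure.
Exception (c) requires that the structure uses only unpowered hand tools for assembly; but assembly uses power tools, so (c) is unavailable.

No — exception (a) applies; Hugo does not need a building permit.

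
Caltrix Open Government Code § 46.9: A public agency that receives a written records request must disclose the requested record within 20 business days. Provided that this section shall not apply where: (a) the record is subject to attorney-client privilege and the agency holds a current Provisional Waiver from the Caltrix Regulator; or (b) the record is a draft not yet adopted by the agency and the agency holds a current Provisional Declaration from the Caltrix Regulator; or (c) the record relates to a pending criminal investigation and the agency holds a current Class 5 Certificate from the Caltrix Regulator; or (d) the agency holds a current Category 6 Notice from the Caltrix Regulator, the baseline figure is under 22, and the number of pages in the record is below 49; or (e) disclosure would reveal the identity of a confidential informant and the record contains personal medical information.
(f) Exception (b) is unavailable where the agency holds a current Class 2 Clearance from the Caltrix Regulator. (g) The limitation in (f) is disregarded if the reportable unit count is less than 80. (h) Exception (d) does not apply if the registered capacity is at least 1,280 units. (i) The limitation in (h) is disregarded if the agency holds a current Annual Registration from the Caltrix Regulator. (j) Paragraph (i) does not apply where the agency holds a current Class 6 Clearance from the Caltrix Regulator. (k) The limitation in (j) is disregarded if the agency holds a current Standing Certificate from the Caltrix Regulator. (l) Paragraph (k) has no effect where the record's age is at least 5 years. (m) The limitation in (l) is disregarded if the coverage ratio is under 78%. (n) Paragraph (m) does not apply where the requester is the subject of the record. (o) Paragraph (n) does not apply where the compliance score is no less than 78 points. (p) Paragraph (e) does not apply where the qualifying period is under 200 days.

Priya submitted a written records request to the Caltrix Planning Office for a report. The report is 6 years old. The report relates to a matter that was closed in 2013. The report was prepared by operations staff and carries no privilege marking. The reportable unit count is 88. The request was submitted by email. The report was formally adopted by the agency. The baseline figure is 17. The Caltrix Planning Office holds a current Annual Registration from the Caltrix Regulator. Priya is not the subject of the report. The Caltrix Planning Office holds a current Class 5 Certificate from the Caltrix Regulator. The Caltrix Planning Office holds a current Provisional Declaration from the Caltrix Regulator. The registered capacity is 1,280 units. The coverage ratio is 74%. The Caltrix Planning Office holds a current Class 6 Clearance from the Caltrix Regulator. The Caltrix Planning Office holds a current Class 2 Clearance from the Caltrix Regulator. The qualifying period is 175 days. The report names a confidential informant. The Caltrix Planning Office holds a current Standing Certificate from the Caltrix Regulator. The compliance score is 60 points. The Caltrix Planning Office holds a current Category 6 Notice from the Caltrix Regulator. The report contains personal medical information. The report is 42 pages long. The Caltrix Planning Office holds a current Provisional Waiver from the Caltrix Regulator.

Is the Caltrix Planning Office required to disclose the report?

Exception (a) does not apply: the report carries no privilege marking.
Exception (b) fails — the report has been formally adopted.
Exception (c) does not apply: the report relates to a closed matter.
Exception (d): a current Category 6 Notice is held; the baseline figure is 17, under the 22 limit; the number of pages in the record is 42, below the 49 limit — every condition holds. As to paragraphs (h)–(o): (h) operates (the registered capacity is 1,280 units, meeting the 1,280 units threshold), but yields to (i): (i) is triggered — a current Annual Registration is held. (j) is engaged (a current Class 6 Clearance is held), but is displaced by (k): (k) operates — a current Standing Certificate is held. (l) applies (the record's age is 6 years, meeting the 5 years threshold), but is set aside by (m): (m) is triggered — the coverage ratio is 74%, under the 78% limit. (n) does not operate here (Priya is not the subject of the report), so (m) stands. So (d) applies.
All of (e)'s requirements are met (the report names a confidential informant; the report contains personal medical information). Turning to paragraph (p): (p) is triggered — the qualifying period is 175 days, under the 200 days limit. Exception (e) does not apply.

No — exception (d) applies; the Caltrix Planning Office is not required to disclose the report.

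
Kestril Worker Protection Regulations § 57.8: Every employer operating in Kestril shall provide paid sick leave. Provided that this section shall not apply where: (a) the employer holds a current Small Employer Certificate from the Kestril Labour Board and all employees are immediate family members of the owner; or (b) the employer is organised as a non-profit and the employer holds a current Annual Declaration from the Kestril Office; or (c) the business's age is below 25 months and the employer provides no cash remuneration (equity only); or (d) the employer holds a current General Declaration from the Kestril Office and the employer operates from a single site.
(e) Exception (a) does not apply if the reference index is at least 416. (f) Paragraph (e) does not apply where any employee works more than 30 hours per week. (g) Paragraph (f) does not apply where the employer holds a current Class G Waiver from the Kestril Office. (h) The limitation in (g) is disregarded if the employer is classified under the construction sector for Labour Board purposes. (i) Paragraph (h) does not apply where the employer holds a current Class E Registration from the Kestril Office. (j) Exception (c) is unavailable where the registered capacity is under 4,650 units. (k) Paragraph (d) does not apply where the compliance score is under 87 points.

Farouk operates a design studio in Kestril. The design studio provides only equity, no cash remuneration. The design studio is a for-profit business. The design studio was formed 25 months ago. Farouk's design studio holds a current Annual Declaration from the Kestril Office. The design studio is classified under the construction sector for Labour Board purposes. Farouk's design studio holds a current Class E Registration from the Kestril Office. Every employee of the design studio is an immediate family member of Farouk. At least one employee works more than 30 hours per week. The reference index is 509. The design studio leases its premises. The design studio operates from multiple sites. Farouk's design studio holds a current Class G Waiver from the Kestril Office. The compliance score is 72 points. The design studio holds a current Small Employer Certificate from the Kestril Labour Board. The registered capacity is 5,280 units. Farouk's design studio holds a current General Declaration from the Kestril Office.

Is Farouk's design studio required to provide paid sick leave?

Yes — Farouk's design studio must provide paid sick leave.

Exception (a): a current Small Employer Certificate is held; every employee is an immediate family member — every condition holds. But: (e) operates — the reference index is 509, meeting the 416 threshold. (f) applies (at least one employee exceeds 30 hours/week), but yields to (g): (g) is triggered — a current Class G Waiver is held. (h) would limit (g) — the design studio is classified under the construction sector — but (i) sets (h) aside: (i) is triggered — a current Class E Registration is held. Exception (a) does not apply.
Exception (b) does not apply: the employer is for-profit.
Exception (c) does not apply: the business's age is 25 months, not below 25 months.
Exception (d) requires that the employer operates from a single site; but the employer operates from multiple sites, so (d) is unavailable.
No exception is made out. Farouk's design studio falls within the general rule.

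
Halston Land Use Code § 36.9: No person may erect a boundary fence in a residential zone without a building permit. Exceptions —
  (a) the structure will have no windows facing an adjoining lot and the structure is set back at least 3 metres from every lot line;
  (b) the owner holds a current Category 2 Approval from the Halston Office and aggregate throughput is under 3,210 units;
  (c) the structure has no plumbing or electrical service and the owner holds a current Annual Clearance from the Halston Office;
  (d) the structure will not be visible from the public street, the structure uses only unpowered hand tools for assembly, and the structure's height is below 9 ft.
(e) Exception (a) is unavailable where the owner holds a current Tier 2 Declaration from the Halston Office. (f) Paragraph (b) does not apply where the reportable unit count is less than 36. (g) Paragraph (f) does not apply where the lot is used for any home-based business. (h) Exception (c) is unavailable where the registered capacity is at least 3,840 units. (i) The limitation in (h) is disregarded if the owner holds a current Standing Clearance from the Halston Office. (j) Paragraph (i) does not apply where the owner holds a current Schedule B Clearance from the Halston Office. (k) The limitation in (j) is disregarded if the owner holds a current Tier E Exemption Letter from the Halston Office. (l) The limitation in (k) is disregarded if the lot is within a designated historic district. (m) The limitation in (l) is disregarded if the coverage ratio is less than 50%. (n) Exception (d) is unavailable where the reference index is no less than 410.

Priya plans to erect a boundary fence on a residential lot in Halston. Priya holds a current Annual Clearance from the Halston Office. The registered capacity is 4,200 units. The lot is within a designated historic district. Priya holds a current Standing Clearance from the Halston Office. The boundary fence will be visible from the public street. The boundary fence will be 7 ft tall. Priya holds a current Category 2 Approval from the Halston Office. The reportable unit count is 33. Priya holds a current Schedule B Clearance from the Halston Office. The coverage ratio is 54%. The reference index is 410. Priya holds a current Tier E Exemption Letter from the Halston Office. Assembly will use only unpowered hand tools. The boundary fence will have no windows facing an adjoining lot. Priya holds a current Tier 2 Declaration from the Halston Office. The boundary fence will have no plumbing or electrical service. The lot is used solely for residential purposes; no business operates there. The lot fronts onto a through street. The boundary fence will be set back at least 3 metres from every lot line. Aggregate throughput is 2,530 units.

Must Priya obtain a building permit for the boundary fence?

Yes — Priya must obtain a building permit.

Exception (a) is satisfied on its face — no windows face an adjoining lot; the setback is at least 3 m on every side. Turning to paragraph (e): (e) operates against (a): a current Tier 2 Declaration is held. (a) is therefore removed.
Exception (b)'s conditions are all satisfied: a current Category 2 Approval is held; aggregate throughput is 2,530 units, under the 3,210 units limit. Turning to paragraphs (f)–(g): (f) applies — the reportable unit count is 33, less than the 36 limit. (g), which would lift (f), is not engaged — the lot is solely residential. (b) is therefore removed.
All of (c)'s requirements are met (there is no plumbing or electrical service; a current Annual Clearance is held). However, paragraphs (h)–(m) must be considered: (h) operates against (c): the registered capacity is 4,200 units, meeting the 3,840 units threshold. (i) would limit (h) — a current Standing Clearance is held — but (j) sets (i) aside: (j) operates against (i): a current Schedule B Clearance is held. (k) would limit (j) — a current Tier E Exemption Letter is held — but (l) sets (k) aside: (l) is engaged — the lot is in a historic district. (m), which would lift (l), is inapplicable — the coverage ratio is 54%, not less than 50%. Exception (c) does not apply.
Exception (d) fails — the structure will be visible from the street.
No exception displaces § 36.9.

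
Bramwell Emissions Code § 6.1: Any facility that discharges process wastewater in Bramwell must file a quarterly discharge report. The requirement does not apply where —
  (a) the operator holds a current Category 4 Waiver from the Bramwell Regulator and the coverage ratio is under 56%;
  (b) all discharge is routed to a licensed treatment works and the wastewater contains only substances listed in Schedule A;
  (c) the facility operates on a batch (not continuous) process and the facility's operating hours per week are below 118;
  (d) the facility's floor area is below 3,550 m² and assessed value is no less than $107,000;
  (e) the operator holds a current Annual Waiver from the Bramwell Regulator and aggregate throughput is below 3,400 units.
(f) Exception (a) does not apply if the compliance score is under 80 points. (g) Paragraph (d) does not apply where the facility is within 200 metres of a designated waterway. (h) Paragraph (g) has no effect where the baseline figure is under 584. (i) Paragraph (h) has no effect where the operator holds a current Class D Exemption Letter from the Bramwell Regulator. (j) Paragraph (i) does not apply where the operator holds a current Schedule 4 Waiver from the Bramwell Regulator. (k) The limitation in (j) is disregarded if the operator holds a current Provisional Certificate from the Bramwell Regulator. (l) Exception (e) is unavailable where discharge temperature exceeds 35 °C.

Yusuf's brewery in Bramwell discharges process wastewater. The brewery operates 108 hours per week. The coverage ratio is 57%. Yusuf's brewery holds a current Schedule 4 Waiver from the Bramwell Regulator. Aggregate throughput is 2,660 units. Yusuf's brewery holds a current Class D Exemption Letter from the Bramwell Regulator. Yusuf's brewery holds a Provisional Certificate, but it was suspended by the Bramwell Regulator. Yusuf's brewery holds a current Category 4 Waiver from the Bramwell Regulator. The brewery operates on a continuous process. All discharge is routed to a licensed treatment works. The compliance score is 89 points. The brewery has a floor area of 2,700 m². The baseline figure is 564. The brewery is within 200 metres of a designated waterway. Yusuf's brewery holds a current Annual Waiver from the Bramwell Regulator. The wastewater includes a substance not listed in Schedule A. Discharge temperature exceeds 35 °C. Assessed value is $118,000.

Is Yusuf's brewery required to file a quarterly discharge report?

No — exception (d) applies; Yusuf's brewery is not required to file a quarterly discharge report.

Exception (a) fails — the coverage ratio is 57%, not under 56%.
Exception (b) does not apply: the wastewater includes a non-Schedule-A substance.
Exception (c) does not apply: the facility operates on a continuous process.
All of (d)'s requirements are met (the facility's floor area is 2,700 m², below the 3,550 m² limit; assessed value is $118,000, meeting the $107,000 threshold). Under paragraphs (g)–(k): (g) would limit (d) — the brewery is within 200 m of a designated waterway — but (h) sets (g) aside: (h) is engaged — the baseline figure is 564, under the 584 limit. (i) would limit (h) — a current Class D Exemption Letter is held — but (j) sets (i) aside: (j) operates against (i): a current Schedule 4 Waiver is held. (k) is not engaged (the Provisional Certificate is not current), so (j) stands. (d) remains available.
Exception (e): a current Annual Waiver is held; aggregate throughput is 2,660 units, below the 3,400 units limit — every condition holds. However, paragraph (l) must be considered: (l) operates against (e): discharge temperature exceeds 35 °C. Exception (e) does not apply.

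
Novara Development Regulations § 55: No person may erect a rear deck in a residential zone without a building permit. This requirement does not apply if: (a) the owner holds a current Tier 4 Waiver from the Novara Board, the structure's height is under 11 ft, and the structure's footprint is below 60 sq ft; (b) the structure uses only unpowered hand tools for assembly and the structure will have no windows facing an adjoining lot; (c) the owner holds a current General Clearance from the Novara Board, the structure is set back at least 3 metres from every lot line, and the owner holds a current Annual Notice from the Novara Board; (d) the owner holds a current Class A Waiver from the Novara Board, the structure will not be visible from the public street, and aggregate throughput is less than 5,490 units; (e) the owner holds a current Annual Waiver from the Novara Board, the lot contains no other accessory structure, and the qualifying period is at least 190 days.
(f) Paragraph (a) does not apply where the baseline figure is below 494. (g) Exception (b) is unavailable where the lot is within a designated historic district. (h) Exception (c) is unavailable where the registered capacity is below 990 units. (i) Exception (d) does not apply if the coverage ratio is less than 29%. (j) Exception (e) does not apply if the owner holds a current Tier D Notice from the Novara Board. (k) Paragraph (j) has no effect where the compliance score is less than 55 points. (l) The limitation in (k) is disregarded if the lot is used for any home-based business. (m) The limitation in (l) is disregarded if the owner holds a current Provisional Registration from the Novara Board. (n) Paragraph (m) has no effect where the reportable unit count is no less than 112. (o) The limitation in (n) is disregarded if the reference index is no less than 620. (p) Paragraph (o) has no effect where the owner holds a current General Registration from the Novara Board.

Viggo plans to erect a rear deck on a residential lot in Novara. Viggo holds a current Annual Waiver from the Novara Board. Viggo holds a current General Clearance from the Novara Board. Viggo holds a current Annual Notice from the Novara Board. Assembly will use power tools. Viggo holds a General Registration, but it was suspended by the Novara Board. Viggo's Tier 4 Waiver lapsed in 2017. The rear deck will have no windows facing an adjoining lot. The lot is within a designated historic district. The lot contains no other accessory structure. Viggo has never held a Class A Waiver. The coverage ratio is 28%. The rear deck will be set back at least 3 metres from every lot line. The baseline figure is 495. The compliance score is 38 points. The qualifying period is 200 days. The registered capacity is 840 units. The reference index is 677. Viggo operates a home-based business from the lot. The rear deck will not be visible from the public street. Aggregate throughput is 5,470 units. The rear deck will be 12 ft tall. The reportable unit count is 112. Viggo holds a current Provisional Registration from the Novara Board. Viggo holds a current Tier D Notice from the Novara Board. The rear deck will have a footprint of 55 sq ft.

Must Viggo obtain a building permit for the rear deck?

No — exception (e) applies; Viggo does not need a building permit.

Exception (a) fails — there is no Tier 4 Waiver in force.
Exception (b) fails — assembly uses power tools.
Exception (c)'s conditions are all satisfied: a current General Clearance is held; the setback is at least 3 m on every side; a current Annual Notice is held. But: (h) applies — the registered capacity is 840 units, below the 990 units limit. Exception (c) does not apply.
Exception (d) fails — no current Class A Waiver is held.
Exception (e) is satisfied on its face — a current Annual Waiver is held; the lot has no other accessory structure; the qualifying period is 200 days, meeting the 190 days threshold. Applying paragraphs (j)–(p): (j) operates (a current Tier D Notice is held), but is overridden by (k): (k) operates against (j): the compliance score is 38 points, less than the 55 points limit. (l) is triggered (a home-based business operates on the lot), but is set aside by (m): (m) is engaged — a current Provisional Registration is held. (n) operates (the reportable unit count is 112, meeting the 112 threshold), but is displaced by (o): (o) is engaged — the reference index is 677, meeting the 620 threshold. (p), which would lift (o), is not triggered — there is no General Registration in force. (e) remains available.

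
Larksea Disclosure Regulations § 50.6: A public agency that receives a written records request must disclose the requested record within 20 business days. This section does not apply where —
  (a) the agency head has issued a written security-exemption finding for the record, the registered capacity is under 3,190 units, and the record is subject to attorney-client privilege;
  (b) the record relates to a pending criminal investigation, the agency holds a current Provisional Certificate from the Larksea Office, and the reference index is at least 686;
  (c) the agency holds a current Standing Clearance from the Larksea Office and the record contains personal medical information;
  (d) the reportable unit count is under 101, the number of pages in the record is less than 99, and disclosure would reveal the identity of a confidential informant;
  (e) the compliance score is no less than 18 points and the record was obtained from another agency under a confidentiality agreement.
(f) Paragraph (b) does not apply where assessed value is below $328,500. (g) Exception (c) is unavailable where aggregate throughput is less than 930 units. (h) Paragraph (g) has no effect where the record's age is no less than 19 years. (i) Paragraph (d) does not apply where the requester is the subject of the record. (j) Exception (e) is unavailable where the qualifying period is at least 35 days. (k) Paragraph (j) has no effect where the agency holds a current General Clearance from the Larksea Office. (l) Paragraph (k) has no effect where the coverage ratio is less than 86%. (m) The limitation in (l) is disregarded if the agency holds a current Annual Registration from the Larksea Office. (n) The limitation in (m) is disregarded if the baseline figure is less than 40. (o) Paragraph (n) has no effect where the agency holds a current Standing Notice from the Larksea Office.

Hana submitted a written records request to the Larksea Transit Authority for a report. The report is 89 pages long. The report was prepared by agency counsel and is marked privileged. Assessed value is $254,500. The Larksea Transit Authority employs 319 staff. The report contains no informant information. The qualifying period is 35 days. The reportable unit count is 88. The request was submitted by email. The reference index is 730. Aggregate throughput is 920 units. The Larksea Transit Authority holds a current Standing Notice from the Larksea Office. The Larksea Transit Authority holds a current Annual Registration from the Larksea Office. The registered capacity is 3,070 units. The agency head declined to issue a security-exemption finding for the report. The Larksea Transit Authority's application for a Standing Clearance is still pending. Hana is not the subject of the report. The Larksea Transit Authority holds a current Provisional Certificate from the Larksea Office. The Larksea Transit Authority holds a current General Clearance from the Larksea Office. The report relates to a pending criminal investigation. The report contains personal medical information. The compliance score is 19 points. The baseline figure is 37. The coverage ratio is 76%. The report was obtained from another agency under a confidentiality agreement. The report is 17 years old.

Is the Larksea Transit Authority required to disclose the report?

Exception (a) requires that the agency head has issued a written security-exemption finding for the record; but the agency head declined to issue a security-exemption finding, so (a) is unavailable.
All of (b)'s requirements are met (the report relates to a pending investigation; a current Provisional Certificate is held; the reference index is 730, meeting the 686 threshold). But applying paragraph (f): (f) operates against (b): assessed value is $254,500, below the $328,500 limit. Exception (b) does not apply.
Exception (c) does not apply: there is no Standing Clearance in force.
Exception (d) requires that disclosure would reveal the identity of a confidential informant; but the report contains no informant information, so (d) is unavailable.
All of (e)'s requirements are met (the compliance score is 19 points, meeting the 18 points threshold; the report was obtained under a confidentiality agreement). Under paragraphs (j)–(o): (j) operates (the qualifying period is 35 days, meeting the 35 days threshold), but is set aside by (k): (k) is engaged — a current General Clearance is held. (l) operates (the coverage ratio is 76%, less than the 86% limit), but is displaced by (m): (m) is triggered — a current Annual Registration is held. (n) is engaged (the baseline figure is 37, less than the 40 limit), but is overridden by (o): (o) operates against (n): a current Standing Notice is held. (e) remains available.

No — exception (e) applies; the Larksea Transit Authority is not required to disclose the report.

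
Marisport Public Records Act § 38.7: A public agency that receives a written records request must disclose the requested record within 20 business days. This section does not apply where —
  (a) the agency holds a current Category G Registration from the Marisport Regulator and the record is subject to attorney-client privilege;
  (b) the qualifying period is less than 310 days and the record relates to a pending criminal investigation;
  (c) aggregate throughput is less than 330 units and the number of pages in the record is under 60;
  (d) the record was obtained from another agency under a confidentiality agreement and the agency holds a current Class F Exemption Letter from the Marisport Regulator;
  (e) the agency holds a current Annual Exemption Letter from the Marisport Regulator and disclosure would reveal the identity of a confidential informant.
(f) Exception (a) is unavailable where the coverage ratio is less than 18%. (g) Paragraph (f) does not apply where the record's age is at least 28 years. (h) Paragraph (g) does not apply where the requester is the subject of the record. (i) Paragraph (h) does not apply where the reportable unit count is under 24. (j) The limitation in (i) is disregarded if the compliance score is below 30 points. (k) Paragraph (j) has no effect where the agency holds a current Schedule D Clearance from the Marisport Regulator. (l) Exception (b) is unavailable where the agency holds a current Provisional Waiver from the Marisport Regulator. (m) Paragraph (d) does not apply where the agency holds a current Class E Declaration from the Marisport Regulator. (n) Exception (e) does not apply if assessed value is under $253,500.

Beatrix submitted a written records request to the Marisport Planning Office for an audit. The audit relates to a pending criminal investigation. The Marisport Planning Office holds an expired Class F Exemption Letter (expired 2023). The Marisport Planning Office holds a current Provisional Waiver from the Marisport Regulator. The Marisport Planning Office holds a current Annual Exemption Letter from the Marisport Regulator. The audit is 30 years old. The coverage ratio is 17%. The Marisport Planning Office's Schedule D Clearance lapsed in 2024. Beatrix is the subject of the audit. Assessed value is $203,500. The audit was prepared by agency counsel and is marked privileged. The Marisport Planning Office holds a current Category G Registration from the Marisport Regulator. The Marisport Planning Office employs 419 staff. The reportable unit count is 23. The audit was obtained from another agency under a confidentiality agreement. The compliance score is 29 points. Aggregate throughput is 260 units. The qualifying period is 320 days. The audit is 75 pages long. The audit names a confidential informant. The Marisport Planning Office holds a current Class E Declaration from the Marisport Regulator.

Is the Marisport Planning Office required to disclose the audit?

Exception (a)'s conditions are all satisfied: a current Category G Registration is held; the audit is privileged. But applying paragraphs (f)–(k): (f) operates against (a): the coverage ratio is 17%, less than the 18% limit. (g) would limit (f) — the record's age is 30 years, meeting the 28 years threshold — but (h) sets (g) aside: (h) operates against (g): Beatrix is the subject of the audit. (i) would limit (h) — the reportable unit count is 23, under the 24 limit — but (j) sets (i) aside: (j) operates against (i): the compliance score is 29 points, below the 30 points limit. (k), which would lift (j), is not triggered — the Schedule D Clearance is not current. Exception (a) does not apply.
Exception (b) fails — the qualifying period is 320 days, not less than 310 days.
Exception (c) requires that the number of pages in the record is under 60; but the number of pages in the record is 75, not under 60, so (c) is unavailable.
Exception (d) fails — the Class F Exemption Letter is not current.
Exception (e)'s conditions are all satisfied: a current Annual Exemption Letter is held; the audit names a confidential informant. But applying paragraph (n): (n) is engaged — assessed value is $203,500, under the $253,500 limit. (e) is therefore removed.
No exception is made out. the Marisport Planning Office falls within the general rule.

Yes — the Marisport Planning Office must disclose the audit.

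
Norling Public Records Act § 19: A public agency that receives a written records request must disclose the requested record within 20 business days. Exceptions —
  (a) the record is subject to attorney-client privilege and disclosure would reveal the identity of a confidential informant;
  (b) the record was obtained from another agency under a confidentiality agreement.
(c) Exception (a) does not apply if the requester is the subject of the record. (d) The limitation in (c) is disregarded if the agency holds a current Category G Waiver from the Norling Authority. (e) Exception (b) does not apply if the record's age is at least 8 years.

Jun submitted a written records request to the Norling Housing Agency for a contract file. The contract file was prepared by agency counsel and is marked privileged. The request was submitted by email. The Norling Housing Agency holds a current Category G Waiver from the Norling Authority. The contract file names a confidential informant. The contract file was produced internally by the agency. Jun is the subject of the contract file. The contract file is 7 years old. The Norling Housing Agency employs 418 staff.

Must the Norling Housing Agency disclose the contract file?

No — exception (a) applies; the Norling Housing Agency is not required to disclose the contract file.

All of (a)'s requirements are met (the contract file is privileged; the contract file names a confidential informant). Under paragraphs (c)–(d): (c) is engaged (Jun is the subject of the contract file), but is displaced by (d): (d) operates against (c): a current Category G Waiver is held. (a) remains available.
Exception (b) does not apply: the contract file was produced internally.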